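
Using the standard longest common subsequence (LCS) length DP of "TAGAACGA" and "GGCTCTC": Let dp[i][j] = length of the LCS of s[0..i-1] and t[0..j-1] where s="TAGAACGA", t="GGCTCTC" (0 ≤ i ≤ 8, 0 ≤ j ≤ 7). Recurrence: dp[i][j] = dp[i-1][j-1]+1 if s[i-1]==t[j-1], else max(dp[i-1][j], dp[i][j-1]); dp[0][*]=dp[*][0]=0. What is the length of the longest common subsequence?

2

   ''  G  G  C  T  C  T  C
''  0  0  0  0  0  0  0  0
 T  0  0  0  0  1  1  1  1
 A  0  0  0  0  1  1  1  1
 G  0  1  1  1  1  1  1  1
 A  0  1  1  1  1  1  1  1
 A  0  1  1  1  1  1  1  1
 C  0  1  1  2  2  2  2  2
 G  0  1  2  2  2  2  2  2
 A  0  1  2  2  2  2  2  2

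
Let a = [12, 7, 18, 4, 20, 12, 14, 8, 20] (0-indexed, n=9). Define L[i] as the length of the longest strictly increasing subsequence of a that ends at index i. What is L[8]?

4

   i    0    1    2    3    4    5    6    7    8
a[i]   12    7   18    4   20   12   14    8   20
L[i]    1    1    2    1    3    2    3    2    4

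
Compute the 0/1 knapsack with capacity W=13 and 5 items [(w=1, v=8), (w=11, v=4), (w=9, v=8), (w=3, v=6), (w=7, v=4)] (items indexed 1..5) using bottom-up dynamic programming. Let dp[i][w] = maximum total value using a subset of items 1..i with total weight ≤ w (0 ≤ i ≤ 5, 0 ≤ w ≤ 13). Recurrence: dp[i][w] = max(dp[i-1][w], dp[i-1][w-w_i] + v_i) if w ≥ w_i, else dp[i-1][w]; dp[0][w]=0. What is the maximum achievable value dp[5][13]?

22

i\w   0   1   2   3   4   5   6   7   8   9  10  11  12  13
  0   0   0   0   0   0   0   0   0   0   0   0   0   0   0
  1   0   8   8   8   8   8   8   8   8   8   8   8   8   8
  2   0   8   8   8   8   8   8   8   8   8   8   8  12  12
  3   0   8   8   8   8   8   8   8   8   8  16  16  16  16
  4   0   8   8   8  14  14  14  14  14  14  16  16  16  22
  5   0   8   8   8  14  14  14  14  14  14  16  18  18  22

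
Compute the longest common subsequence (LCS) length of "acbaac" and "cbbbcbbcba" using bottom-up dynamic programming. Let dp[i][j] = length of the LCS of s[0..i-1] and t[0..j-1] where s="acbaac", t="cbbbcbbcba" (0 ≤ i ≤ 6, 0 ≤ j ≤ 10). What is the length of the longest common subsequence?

3

   ''  c  b  b  b  c  b  b  c  b  a
''  0  0  0  0  0  0  0  0  0  0  0
 a  0  0  0  0  0  0  0  0  0  0  1
 c  0  1  1  1  1  1  1  1  1  1  1
 b  0  1  2  2  2  2  2  2  2  2  2
 a  0  1  2  2  2  2  2  2  2  2  3
 a  0  1  2  2  2  2  2  2  2  2  3
 c  0  1  2  2  2  3  3  3  3  3  3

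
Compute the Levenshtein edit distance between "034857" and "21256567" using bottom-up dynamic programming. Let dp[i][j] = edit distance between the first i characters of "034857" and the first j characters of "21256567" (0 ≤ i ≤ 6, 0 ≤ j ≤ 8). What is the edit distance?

6

   ''  2  1  2  5  6  5  6  7
''  0  1  2  3  4  5  6  7  8
 0  1  1  2  3  4  5  6  7  8
 3  2  2  2  3  4  5  6  7  8
 4  3  3  3  3  4  5  6  7  8
 8  4  4  4  4  4  5  6  7  8
 5  5  5  5  5  4  5  5  6  7
 7  6  6  6  6  5  5  6  6  6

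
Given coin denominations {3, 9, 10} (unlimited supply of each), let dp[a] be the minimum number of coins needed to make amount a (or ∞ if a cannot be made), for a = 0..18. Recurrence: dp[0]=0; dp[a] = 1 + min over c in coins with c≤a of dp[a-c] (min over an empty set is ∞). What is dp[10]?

1

 a  0  1  2  3  4  5  6  7  8  9 10 11 12 13 14 15 16 17 18
dp  0  -  -  1  -  -  2  -  -  1  1  -  2  2  -  3  3  -  2
(- denotes ∞ / unreachable)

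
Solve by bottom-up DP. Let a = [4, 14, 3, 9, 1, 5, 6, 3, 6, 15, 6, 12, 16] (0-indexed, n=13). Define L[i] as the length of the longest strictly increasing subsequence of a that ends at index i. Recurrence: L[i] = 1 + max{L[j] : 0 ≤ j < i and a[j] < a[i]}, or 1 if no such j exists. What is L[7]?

2

   i    0    1    2    3    4    5    6    7    8    9   10   11   12
a[i]    4   14    3    9    1    5    6    3    6   15    6   12   16
L[i]    1    2    1    2    1    2    3    2    3    4    3    4    5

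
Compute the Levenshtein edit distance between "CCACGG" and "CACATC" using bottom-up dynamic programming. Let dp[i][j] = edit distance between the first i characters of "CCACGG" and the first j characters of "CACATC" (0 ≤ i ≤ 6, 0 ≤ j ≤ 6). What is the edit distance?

4

   ''  C  A  C  A  T  C
''  0  1  2  3  4  5  6
 C  1  0  1  2  3  4  5
 C  2  1  1  1  2  3  4
 A  3  2  1  2  1  2  3
 C  4  3  2  1  2  2  2
 G  5  4  3  2  2  3  3
 G  6  5  4  3  3  3  4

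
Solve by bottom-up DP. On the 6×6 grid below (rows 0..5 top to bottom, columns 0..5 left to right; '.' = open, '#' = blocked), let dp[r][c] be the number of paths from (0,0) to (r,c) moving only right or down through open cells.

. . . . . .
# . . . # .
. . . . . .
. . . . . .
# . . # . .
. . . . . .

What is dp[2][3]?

r\c   0   1   2   3   4   5
  0   1   1   1   1   1   1
  1   0   1   2   3   0   1
  2   0   1   3   6   6   7
  3   0   1   4  10  16  23
  4   0   1   5   0  16  39
  5   0   1   6   6  22  61

6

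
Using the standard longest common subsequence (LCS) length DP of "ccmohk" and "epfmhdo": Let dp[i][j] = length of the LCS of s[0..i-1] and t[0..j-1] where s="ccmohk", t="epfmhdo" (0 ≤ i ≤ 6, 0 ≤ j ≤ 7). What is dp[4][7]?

2

   ''  e  p  f  m  h  d  o
''  0  0  0  0  0  0  0  0
 c  0  0  0  0  0  0  0  0
 c  0  0  0  0  0  0  0  0
 m  0  0  0  0  1  1  1  1
 o  0  0  0  0  1  1  1  2
 h  0  0  0  0  1  2  2  2
 k  0  0  0  0  1  2  2  2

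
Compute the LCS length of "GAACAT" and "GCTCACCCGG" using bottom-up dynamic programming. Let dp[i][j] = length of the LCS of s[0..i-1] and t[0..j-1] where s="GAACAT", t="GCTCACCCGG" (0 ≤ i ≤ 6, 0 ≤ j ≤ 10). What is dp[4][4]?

2

   ''  G  C  T  C  A  C  C  C  G  G
''  0  0  0  0  0  0  0  0  0  0  0
 G  0  1  1  1  1  1  1  1  1  1  1
 A  0  1  1  1  1  2  2  2  2  2  2
 A  0  1  1  1  1  2  2  2  2  2  2
 C  0  1  2  2  2  2  3  3  3  3  3
 A  0  1  2  2  2  3  3  3  3  3  3
 T  0  1  2  3  3  3  3  3  3  3  3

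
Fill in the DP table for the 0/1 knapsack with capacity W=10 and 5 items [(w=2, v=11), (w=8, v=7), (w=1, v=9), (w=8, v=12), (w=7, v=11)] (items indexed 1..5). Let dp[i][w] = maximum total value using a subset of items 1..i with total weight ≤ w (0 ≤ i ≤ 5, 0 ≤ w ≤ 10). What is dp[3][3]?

20

i\w   0   1   2   3   4   5   6   7   8   9  10
  0   0   0   0   0   0   0   0   0   0   0   0
  1   0   0  11  11  11  11  11  11  11  11  11
  2   0   0  11  11  11  11  11  11  11  11  18
  3   0   9  11  20  20  20  20  20  20  20  20
  4   0   9  11  20  20  20  20  20  20  21  23
  5   0   9  11  20  20  20  20  20  20  22  31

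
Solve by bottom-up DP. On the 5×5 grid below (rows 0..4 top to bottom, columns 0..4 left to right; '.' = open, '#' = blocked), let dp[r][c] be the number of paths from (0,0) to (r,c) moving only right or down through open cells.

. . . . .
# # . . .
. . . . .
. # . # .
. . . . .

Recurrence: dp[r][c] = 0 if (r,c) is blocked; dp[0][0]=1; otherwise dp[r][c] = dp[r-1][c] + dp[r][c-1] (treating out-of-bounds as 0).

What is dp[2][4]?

6

r\c   0   1   2   3   4
  0   1   1   1   1   1
  1   0   0   1   2   3
  2   0   0   1   3   6
  3   0   0   1   0   6
  4   0   0   1   1   7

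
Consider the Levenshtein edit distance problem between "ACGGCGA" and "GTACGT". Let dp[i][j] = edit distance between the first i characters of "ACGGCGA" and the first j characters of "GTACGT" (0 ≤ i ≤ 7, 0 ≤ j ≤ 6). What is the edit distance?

   ''  G  T  A  C  G  T
''  0  1  2  3  4  5  6
 A  1  1  2  2  3  4  5
 C  2  2  2  3  2  3  4
 G  3  2  3  3  3  2  3
 G  4  3  3  4  4  3  3
 C  5  4  4  4  4  4  4
 G  6  5  5  5  5  4  5
 A  7  6  6  5  6  5  5

5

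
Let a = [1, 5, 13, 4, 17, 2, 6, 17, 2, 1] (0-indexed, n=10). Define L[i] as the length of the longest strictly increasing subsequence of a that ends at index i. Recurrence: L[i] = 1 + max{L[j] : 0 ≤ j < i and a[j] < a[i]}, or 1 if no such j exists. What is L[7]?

   i    0    1    2    3    4    5    6    7    8    9
a[i]    1    5   13    4   17    2    6   17    2    1
L[i]    1    2    3    2    4    2    3    4    2    1

4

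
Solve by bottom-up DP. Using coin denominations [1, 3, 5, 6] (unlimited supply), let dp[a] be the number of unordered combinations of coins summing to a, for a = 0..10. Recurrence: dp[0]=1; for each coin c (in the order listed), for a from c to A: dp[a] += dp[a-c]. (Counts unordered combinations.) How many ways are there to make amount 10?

after  coin     0     1     2     3     4     5     6     7     8     9    10
          1     1     1     1     1     1     1     1     1     1     1     1
          3     1     1     1     2     2     2     3     3     3     4     4
          5     1     1     1     2     2     3     4     4     5     6     7
          6     1     1     1     2     2     3     5     5     6     8     9

9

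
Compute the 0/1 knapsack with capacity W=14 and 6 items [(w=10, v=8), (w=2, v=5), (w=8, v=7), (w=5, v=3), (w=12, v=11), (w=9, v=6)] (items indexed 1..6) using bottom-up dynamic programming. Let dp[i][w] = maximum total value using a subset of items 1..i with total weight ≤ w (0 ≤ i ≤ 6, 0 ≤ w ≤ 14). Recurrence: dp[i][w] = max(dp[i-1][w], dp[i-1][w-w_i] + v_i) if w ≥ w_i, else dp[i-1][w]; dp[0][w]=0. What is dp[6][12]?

i\w   0   1   2   3   4   5   6   7   8   9  10  11  12  13  14
  0   0   0   0   0   0   0   0   0   0   0   0   0   0   0   0
  1   0   0   0   0   0   0   0   0   0   0   8   8   8   8   8
  2   0   0   5   5   5   5   5   5   5   5   8   8  13  13  13
  3   0   0   5   5   5   5   5   5   7   7  12  12  13  13  13
  4   0   0   5   5   5   5   5   8   8   8  12  12  13  13  13
  5   0   0   5   5   5   5   5   8   8   8  12  12  13  13  16
  6   0   0   5   5   5   5   5   8   8   8  12  12  13  13  16

13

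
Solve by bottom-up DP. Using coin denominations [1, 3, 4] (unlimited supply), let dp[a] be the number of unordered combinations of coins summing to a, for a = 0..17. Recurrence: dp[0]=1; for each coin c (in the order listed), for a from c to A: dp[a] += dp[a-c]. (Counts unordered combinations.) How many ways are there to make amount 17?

18

after  coin     0     1     2     3     4     5     6     7     8     9    10    11    12    13    14    15    16    17
          1     1     1     1     1     1     1     1     1     1     1     1     1     1     1     1     1     1     1
          3     1     1     1     2     2     2     3     3     3     4     4     4     5     5     5     6     6     6
          4     1     1     1     2     3     3     4     5     6     7     8     9    11    12    13    15    17    18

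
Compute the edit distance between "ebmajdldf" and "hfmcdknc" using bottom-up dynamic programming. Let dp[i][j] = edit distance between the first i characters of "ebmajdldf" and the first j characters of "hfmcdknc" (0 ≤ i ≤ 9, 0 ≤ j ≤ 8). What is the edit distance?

7

   ''  h  f  m  c  d  k  n  c
''  0  1  2  3  4  5  6  7  8
 e  1  1  2  3  4  5  6  7  8
 b  2  2  2  3  4  5  6  7  8
 m  3  3  3  2  3  4  5  6  7
 a  4  4  4  3  3  4  5  6  7
 j  5  5  5  4  4  4  5  6  7
 d  6  6  6  5  5  4  5  6  7
 l  7  7  7  6  6  5  5  6  7
 d  8  8  8  7  7  6  6  6  7
 f  9  9  8  8  8  7  7  7  7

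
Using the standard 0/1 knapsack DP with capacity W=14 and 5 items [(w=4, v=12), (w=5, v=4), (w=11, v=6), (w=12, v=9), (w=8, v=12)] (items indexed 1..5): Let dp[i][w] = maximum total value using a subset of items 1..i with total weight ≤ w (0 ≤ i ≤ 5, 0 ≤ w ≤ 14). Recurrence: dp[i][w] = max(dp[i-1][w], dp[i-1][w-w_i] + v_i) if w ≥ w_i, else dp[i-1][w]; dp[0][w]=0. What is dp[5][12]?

i\w   0   1   2   3   4   5   6   7   8   9  10  11  12  13  14
  0   0   0   0   0   0   0   0   0   0   0   0   0   0   0   0
  1   0   0   0   0  12  12  12  12  12  12  12  12  12  12  12
  2   0   0   0   0  12  12  12  12  12  16  16  16  16  16  16
  3   0   0   0   0  12  12  12  12  12  16  16  16  16  16  16
  4   0   0   0   0  12  12  12  12  12  16  16  16  16  16  16
  5   0   0   0   0  12  12  12  12  12  16  16  16  24  24  24

24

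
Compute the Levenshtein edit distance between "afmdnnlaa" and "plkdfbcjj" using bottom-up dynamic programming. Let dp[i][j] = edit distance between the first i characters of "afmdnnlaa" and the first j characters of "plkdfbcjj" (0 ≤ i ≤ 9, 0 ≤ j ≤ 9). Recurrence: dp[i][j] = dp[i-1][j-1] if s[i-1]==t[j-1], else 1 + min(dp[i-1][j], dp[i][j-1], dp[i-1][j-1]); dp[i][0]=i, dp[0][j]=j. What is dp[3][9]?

   ''  p  l  k  d  f  b  c  j  j
''  0  1  2  3  4  5  6  7  8  9
 a  1  1  2  3  4  5  6  7  8  9
 f  2  2  2  3  4  4  5  6  7  8
 m  3  3  3  3  4  5  5  6  7  8
 d  4  4  4  4  3  4  5  6  7  8
 n  5  5  5  5  4  4  5  6  7  8
 n  6  6  6  6  5  5  5  6  7  8
 l  7  7  6  7  6  6  6  6  7  8
 a  8  8  7  7  7  7  7  7  7  8
 a  9  9  8  8  8  8  8  8  8  8

8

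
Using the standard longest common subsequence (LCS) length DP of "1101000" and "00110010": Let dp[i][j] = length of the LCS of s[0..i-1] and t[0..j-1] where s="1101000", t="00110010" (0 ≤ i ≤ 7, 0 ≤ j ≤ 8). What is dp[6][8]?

   ''  0  0  1  1  0  0  1  0
''  0  0  0  0  0  0  0  0  0
 1  0  0  0  1  1  1  1  1  1
 1  0  0  0  1  2  2  2  2  2
 0  0  1  1  1  2  3  3  3  3
 1  0  1  1  2  2  3  3  4  4
 0  0  1  2  2  2  3  4  4  5
 0  0  1  2  2  2  3  4  4  5
 0  0  1  2  2  2  3  4  4  5

5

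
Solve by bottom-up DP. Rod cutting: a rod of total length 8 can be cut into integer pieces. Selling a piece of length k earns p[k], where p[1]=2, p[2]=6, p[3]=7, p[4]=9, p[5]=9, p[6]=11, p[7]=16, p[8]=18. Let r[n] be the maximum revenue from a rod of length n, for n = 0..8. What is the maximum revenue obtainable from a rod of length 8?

   n    0    1    2    3    4    5    6    7    8
r[n]    0    2    6    8   12   14   18   20   24

24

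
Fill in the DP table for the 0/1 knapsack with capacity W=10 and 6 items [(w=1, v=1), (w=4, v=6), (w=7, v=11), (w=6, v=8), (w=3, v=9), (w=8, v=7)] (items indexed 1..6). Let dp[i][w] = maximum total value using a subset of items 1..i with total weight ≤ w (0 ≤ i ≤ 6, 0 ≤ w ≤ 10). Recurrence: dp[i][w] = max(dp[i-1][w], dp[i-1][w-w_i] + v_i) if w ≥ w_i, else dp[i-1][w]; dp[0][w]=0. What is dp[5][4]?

i\w   0   1   2   3   4   5   6   7   8   9  10
  0   0   0   0   0   0   0   0   0   0   0   0
  1   0   1   1   1   1   1   1   1   1   1   1
  2   0   1   1   1   6   7   7   7   7   7   7
  3   0   1   1   1   6   7   7  11  12  12  12
  4   0   1   1   1   6   7   8  11  12  12  14
  5   0   1   1   9  10  10  10  15  16  17  20
  6   0   1   1   9  10  10  10  15  16  17  20

10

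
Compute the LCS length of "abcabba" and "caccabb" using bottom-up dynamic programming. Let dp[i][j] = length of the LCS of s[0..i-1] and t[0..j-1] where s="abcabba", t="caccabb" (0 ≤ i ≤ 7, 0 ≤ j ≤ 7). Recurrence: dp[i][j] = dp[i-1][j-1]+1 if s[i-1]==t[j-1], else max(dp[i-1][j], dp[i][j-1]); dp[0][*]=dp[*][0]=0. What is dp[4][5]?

3

   ''  c  a  c  c  a  b  b
''  0  0  0  0  0  0  0  0
 a  0  0  1  1  1  1  1  1
 b  0  0  1  1  1  1  2  2
 c  0  1  1  2  2  2  2  2
 a  0  1  2  2  2  3  3  3
 b  0  1  2  2  2  3  4  4
 b  0  1  2  2  2  3  4  5
 a  0  1  2  2  2  3  4  5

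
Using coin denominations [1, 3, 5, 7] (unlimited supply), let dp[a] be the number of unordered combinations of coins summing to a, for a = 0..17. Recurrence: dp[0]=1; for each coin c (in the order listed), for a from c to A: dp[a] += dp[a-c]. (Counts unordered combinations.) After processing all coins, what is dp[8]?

6

after  coin     0     1     2     3     4     5     6     7     8     9    10    11    12    13    14    15    16    17
          1     1     1     1     1     1     1     1     1     1     1     1     1     1     1     1     1     1     1
          3     1     1     1     2     2     2     3     3     3     4     4     4     5     5     5     6     6     6
          5     1     1     1     2     2     3     4     4     5     6     7     8     9    10    11    13    14    15
          7     1     1     1     2     2     3     4     5     6     7     9    10    12    14    16    19    21    24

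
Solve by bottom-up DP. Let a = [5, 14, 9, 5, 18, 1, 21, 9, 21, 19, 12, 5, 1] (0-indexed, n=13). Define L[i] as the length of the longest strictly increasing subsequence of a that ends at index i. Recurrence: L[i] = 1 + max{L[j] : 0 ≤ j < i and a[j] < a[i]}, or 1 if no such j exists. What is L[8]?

4

   i    0    1    2    3    4    5    6    7    8    9   10   11   12
a[i]    5   14    9    5   18    1   21    9   21   19   12    5    1
L[i]    1    2    2    1    3    1    4    2    4    4    3    2    1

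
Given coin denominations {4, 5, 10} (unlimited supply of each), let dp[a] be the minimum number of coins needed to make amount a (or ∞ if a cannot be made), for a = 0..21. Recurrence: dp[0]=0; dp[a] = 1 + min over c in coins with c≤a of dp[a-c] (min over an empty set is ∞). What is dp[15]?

2

 a  0  1  2  3  4  5  6  7  8  9 10 11 12 13 14 15 16 17 18 19 20 21
dp  0  -  -  -  1  1  -  -  2  2  1  -  3  3  2  2  4  4  3  3  2  5
(- denotes ∞ / unreachable)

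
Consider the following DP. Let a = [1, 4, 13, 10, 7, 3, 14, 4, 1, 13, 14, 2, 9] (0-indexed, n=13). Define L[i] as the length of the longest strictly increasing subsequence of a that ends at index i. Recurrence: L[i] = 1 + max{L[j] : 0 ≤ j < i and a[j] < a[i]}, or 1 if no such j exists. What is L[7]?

3

   i    0    1    2    3    4    5    6    7    8    9   10   11   12
a[i]    1    4   13   10    7    3   14    4    1   13   14    2    9
L[i]    1    2    3    3    3    2    4    3    1    4    5    2    4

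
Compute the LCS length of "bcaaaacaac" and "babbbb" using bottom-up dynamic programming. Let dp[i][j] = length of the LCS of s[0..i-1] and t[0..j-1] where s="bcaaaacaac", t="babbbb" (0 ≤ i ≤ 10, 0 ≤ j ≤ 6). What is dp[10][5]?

2

   ''  b  a  b  b  b  b
''  0  0  0  0  0  0  0
 b  0  1  1  1  1  1  1
 c  0  1  1  1  1  1  1
 a  0  1  2  2  2  2  2
 a  0  1  2  2  2  2  2
 a  0  1  2  2  2  2  2
 a  0  1  2  2  2  2  2
 c  0  1  2  2  2  2  2
 a  0  1  2  2  2  2  2
 a  0  1  2  2  2  2  2
 c  0  1  2  2  2  2  2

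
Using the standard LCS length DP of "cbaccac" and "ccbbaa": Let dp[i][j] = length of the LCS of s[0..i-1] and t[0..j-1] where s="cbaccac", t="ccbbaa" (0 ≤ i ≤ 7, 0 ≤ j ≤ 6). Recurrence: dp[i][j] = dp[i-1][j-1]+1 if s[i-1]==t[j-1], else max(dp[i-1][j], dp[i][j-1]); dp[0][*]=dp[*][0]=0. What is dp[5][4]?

   ''  c  c  b  b  a  a
''  0  0  0  0  0  0  0
 c  0  1  1  1  1  1  1
 b  0  1  1  2  2  2  2
 a  0  1  1  2  2  3  3
 c  0  1  2  2  2  3  3
 c  0  1  2  2  2  3  3
 a  0  1  2  2  2  3  4
 c  0  1  2  2  2  3  4

2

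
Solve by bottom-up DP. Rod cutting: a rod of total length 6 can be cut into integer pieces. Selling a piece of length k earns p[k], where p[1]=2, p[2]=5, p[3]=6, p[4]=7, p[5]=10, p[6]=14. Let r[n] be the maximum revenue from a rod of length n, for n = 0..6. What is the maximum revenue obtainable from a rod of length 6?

15

   n    0    1    2    3    4    5    6
r[n]    0    2    5    7   10   12   15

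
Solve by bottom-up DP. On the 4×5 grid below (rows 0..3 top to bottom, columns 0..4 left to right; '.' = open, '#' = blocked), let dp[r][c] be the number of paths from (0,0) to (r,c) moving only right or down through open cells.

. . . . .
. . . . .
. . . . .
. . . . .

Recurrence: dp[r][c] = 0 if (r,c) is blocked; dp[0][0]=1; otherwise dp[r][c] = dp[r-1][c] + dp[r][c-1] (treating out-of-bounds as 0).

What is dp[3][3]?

20

r\c   0   1   2   3   4
  0   1   1   1   1   1
  1   1   2   3   4   5
  2   1   3   6  10  15
  3   1   4  10  20  35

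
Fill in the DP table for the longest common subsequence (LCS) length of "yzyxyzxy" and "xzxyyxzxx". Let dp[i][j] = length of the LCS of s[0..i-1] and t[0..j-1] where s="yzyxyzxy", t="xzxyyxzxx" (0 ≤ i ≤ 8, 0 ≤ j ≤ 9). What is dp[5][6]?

3

   ''  x  z  x  y  y  x  z  x  x
''  0  0  0  0  0  0  0  0  0  0
 y  0  0  0  0  1  1  1  1  1  1
 z  0  0  1  1  1  1  1  2  2  2
 y  0  0  1  1  2  2  2  2  2  2
 x  0  1  1  2  2  2  3  3  3  3
 y  0  1  1  2  3  3  3  3  3  3
 z  0  1  2  2  3  3  3  4  4  4
 x  0  1  2  3  3  3  4  4  5  5
 y  0  1  2  3  4  4  4  4  5  5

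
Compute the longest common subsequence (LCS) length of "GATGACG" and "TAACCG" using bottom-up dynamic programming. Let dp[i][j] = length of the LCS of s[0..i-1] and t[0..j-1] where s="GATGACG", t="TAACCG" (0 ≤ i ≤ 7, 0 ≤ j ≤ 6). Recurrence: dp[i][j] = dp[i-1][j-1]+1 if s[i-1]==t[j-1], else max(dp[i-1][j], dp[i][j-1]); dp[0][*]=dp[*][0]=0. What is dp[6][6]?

3

   ''  T  A  A  C  C  G
''  0  0  0  0  0  0  0
 G  0  0  0  0  0  0  1
 A  0  0  1  1  1  1  1
 T  0  1  1  1  1  1  1
 G  0  1  1  1  1  1  2
 A  0  1  2  2  2  2  2
 C  0  1  2  2  3  3  3
 G  0  1  2  2  3  3  4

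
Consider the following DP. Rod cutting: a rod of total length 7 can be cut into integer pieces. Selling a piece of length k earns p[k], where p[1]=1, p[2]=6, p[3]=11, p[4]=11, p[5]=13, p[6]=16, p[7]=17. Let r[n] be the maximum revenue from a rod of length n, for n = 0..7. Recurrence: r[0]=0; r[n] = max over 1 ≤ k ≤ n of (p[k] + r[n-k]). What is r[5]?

   n    0    1    2    3    4    5    6    7
r[n]    0    1    6   11   12   17   22   23

17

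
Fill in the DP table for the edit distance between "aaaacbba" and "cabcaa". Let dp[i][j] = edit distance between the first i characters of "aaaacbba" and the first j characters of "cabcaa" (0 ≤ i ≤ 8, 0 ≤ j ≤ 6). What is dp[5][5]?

4

   ''  c  a  b  c  a  a
''  0  1  2  3  4  5  6
 a  1  1  1  2  3  4  5
 a  2  2  1  2  3  3  4
 a  3  3  2  2  3  3  3
 a  4  4  3  3  3  3  3
 c  5  4  4  4  3  4  4
 b  6  5  5  4  4  4  5
 b  7  6  6  5  5  5  5
 a  8  7  6  6  6  5  5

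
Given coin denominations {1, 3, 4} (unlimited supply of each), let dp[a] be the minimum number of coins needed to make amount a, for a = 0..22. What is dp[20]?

5

 a  0  1  2  3  4  5  6  7  8  9 10 11 12 13 14 15 16 17 18 19 20 21 22
dp  0  1  2  1  1  2  2  2  2  3  3  3  3  4  4  4  4  5  5  5  5  6  6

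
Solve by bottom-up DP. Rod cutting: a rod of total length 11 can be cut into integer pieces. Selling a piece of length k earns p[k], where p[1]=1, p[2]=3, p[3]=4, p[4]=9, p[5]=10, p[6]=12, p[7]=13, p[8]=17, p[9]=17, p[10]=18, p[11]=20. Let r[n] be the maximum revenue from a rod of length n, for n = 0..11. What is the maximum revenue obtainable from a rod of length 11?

22

   n    0    1    2    3    4    5    6    7    8    9   10   11
r[n]    0    1    3    4    9   10   12   13   18   19   21   22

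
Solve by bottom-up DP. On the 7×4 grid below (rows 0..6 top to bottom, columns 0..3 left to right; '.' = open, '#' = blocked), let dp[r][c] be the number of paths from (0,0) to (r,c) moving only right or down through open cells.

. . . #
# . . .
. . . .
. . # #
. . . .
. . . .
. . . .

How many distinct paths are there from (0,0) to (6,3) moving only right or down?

6

r\c   0   1   2   3
  0   1   1   1   0
  1   0   1   2   2
  2   0   1   3   5
  3   0   1   0   0
  4   0   1   1   1
  5   0   1   2   3
  6   0   1   3   6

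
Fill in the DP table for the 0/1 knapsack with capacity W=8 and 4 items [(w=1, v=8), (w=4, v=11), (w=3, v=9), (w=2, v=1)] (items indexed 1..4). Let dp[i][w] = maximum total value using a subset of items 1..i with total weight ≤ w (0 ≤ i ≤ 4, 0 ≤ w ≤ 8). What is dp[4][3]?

i\w   0   1   2   3   4   5   6   7   8
  0   0   0   0   0   0   0   0   0   0
  1   0   8   8   8   8   8   8   8   8
  2   0   8   8   8  11  19  19  19  19
  3   0   8   8   9  17  19  19  20  28
  4   0   8   8   9  17  19  19  20  28

9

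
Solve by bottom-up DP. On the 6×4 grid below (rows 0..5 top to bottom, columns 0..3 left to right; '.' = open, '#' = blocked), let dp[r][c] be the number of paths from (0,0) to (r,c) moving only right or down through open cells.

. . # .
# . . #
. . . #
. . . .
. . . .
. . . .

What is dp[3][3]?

r\c   0   1   2   3
  0   1   1   0   0
  1   0   1   1   0
  2   0   1   2   0
  3   0   1   3   3
  4   0   1   4   7
  5   0   1   5  12

3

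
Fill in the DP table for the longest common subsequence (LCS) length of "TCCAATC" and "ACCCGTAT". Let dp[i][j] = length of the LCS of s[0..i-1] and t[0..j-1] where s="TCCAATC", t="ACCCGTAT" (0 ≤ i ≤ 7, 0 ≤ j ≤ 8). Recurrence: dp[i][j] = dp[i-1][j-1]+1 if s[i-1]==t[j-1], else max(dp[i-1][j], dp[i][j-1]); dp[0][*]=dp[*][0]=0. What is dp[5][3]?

2

   ''  A  C  C  C  G  T  A  T
''  0  0  0  0  0  0  0  0  0
 T  0  0  0  0  0  0  1  1  1
 C  0  0  1  1  1  1  1  1  1
 C  0  0  1  2  2  2  2  2  2
 A  0  1  1  2  2  2  2  3  3
 A  0  1  1  2  2  2  2  3  3
 T  0  1  1  2  2  2  3  3  4
 C  0  1  2  2  3  3  3  3  4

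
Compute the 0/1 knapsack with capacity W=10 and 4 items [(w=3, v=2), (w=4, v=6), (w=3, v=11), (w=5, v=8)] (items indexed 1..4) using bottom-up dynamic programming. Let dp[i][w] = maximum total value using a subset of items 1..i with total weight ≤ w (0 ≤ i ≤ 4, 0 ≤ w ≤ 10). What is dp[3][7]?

17

i\w   0   1   2   3   4   5   6   7   8   9  10
  0   0   0   0   0   0   0   0   0   0   0   0
  1   0   0   0   2   2   2   2   2   2   2   2
  2   0   0   0   2   6   6   6   8   8   8   8
  3   0   0   0  11  11  11  13  17  17  17  19
  4   0   0   0  11  11  11  13  17  19  19  19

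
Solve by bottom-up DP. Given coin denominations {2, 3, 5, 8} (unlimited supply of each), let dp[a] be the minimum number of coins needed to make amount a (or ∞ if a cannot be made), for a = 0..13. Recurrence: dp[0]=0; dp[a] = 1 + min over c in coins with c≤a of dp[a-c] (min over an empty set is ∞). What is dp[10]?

2

 a  0  1  2  3  4  5  6  7  8  9 10 11 12 13
dp  0  -  1  1  2  1  2  2  1  3  2  2  3  2
(- denotes ∞ / unreachable)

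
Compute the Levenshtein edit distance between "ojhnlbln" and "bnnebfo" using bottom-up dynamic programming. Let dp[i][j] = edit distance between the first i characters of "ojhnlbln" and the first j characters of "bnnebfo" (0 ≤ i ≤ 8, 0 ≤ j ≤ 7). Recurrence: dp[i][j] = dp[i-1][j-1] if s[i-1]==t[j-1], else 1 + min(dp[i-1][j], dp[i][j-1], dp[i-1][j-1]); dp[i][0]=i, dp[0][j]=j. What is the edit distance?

   ''  b  n  n  e  b  f  o
''  0  1  2  3  4  5  6  7
 o  1  1  2  3  4  5  6  6
 j  2  2  2  3  4  5  6  7
 h  3  3  3  3  4  5  6  7
 n  4  4  3  3  4  5  6  7
 l  5  5  4  4  4  5  6  7
 b  6  5  5  5  5  4  5  6
 l  7  6  6  6  6  5  5  6
 n  8  7  6  6  7  6  6  6

6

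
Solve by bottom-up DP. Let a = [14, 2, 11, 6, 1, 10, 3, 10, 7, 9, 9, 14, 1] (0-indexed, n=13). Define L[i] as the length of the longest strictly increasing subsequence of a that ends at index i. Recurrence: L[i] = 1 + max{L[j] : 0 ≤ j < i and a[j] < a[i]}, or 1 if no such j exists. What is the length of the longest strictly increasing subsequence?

   i    0    1    2    3    4    5    6    7    8    9   10   11   12
a[i]   14    2   11    6    1   10    3   10    7    9    9   14    1
L[i]    1    1    2    2    1    3    2    3    3    4    4    5    1

5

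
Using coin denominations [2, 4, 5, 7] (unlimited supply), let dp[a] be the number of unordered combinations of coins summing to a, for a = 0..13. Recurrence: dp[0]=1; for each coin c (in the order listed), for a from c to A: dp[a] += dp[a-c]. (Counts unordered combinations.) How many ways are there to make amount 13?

5

after  coin     0     1     2     3     4     5     6     7     8     9    10    11    12    13
          2     1     0     1     0     1     0     1     0     1     0     1     0     1     0
          4     1     0     1     0     2     0     2     0     3     0     3     0     4     0
          5     1     0     1     0     2     1     2     1     3     2     4     2     5     3
          7     1     0     1     0     2     1     2     2     3     3     4     4     6     5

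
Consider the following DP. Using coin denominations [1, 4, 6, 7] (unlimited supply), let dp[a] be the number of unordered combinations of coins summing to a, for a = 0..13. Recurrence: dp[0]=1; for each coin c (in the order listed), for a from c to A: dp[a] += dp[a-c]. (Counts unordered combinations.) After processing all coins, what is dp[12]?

after  coin     0     1     2     3     4     5     6     7     8     9    10    11    12    13
          1     1     1     1     1     1     1     1     1     1     1     1     1     1     1
          4     1     1     1     1     2     2     2     2     3     3     3     3     4     4
          6     1     1     1     1     2     2     3     3     4     4     5     5     7     7
          7     1     1     1     1     2     2     3     4     5     5     6     7     9    10

9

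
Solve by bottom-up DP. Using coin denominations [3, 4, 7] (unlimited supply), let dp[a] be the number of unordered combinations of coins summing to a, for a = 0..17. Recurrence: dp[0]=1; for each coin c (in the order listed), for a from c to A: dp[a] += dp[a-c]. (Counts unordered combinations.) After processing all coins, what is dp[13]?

after  coin     0     1     2     3     4     5     6     7     8     9    10    11    12    13    14    15    16    17
          3     1     0     0     1     0     0     1     0     0     1     0     0     1     0     0     1     0     0
          4     1     0     0     1     1     0     1     1     1     1     1     1     2     1     1     2     2     1
          7     1     0     0     1     1     0     1     2     1     1     2     2     2     2     3     3     3     3

2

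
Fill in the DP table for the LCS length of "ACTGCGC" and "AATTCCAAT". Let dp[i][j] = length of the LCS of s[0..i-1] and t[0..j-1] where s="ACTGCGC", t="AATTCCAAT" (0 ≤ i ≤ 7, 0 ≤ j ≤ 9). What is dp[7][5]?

   ''  A  A  T  T  C  C  A  A  T
''  0  0  0  0  0  0  0  0  0  0
 A  0  1  1  1  1  1  1  1  1  1
 C  0  1  1  1  1  2  2  2  2  2
 T  0  1  1  2  2  2  2  2  2  3
 G  0  1  1  2  2  2  2  2  2  3
 C  0  1  1  2  2  3  3  3  3  3
 G  0  1  1  2  2  3  3  3  3  3
 C  0  1  1  2  2  3  4  4  4  4

3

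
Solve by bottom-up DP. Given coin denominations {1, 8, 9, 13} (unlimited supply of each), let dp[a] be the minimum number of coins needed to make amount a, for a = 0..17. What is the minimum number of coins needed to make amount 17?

 a  0  1  2  3  4  5  6  7  8  9 10 11 12 13 14 15 16 17
dp  0  1  2  3  4  5  6  7  1  1  2  3  4  1  2  3  2  2

2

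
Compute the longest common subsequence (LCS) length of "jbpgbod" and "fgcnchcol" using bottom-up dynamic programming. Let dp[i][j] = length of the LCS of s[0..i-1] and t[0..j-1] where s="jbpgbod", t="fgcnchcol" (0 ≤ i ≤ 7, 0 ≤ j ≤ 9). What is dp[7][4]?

   ''  f  g  c  n  c  h  c  o  l
''  0  0  0  0  0  0  0  0  0  0
 j  0  0  0  0  0  0  0  0  0  0
 b  0  0  0  0  0  0  0  0  0  0
 p  0  0  0  0  0  0  0  0  0  0
 g  0  0  1  1  1  1  1  1  1  1
 b  0  0  1  1  1  1  1  1  1  1
 o  0  0  1  1  1  1  1  1  2  2
 d  0  0  1  1  1  1  1  1  2  2

1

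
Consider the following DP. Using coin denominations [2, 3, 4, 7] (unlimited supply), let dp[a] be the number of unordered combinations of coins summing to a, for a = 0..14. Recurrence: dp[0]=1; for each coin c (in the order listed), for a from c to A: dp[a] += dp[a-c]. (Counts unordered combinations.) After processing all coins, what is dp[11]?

after  coin     0     1     2     3     4     5     6     7     8     9    10    11    12    13    14
          2     1     0     1     0     1     0     1     0     1     0     1     0     1     0     1
          3     1     0     1     1     1     1     2     1     2     2     2     2     3     2     3
          4     1     0     1     1     2     1     3     2     4     3     5     4     7     5     8
          7     1     0     1     1     2     1     3     3     4     4     6     6     8     8    11

6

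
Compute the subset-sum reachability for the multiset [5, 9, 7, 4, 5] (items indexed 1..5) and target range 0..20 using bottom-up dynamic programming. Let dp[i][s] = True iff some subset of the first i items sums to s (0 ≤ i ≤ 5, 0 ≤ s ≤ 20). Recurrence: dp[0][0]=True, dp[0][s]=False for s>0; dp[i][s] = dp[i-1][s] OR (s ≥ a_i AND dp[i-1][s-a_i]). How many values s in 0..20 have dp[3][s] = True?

i\s   0   1   2   3   4   5   6   7   8   9  10  11  12  13  14  15  16  17  18  19  20
  0   T   F   F   F   F   F   F   F   F   F   F   F   F   F   F   F   F   F   F   F   F
  1   T   F   F   F   F   T   F   F   F   F   F   F   F   F   F   F   F   F   F   F   F
  2   T   F   F   F   F   T   F   F   F   T   F   F   F   F   T   F   F   F   F   F   F
  3   T   F   F   F   F   T   F   T   F   T   F   F   T   F   T   F   T   F   F   F   F
  4   T   F   F   F   T   T   F   T   F   T   F   T   T   T   T   F   T   F   T   F   T
  5   T   F   F   F   T   T   F   T   F   T   T   T   T   T   T   F   T   T   T   T   T

7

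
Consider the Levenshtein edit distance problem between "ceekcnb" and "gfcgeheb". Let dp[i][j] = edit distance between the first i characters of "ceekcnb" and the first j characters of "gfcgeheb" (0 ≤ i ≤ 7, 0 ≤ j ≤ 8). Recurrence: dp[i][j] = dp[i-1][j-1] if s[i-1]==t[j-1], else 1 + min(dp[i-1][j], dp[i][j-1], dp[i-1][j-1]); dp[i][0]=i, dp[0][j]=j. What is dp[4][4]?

   ''  g  f  c  g  e  h  e  b
''  0  1  2  3  4  5  6  7  8
 c  1  1  2  2  3  4  5  6  7
 e  2  2  2  3  3  3  4  5  6
 e  3  3  3  3  4  3  4  4  5
 k  4  4  4  4  4  4  4  5  5
 c  5  5  5  4  5  5  5  5  6
 n  6  6  6  5  5  6  6  6  6
 b  7  7  7  6  6  6  7  7  6

4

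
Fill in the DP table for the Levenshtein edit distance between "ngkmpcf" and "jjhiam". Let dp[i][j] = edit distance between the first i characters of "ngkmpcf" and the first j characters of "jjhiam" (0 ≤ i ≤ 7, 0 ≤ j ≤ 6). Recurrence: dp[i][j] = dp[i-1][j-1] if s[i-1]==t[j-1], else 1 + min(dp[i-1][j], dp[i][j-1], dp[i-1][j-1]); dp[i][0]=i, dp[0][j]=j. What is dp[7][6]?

7

   ''  j  j  h  i  a  m
''  0  1  2  3  4  5  6
 n  1  1  2  3  4  5  6
 g  2  2  2  3  4  5  6
 k  3  3  3  3  4  5  6
 m  4  4  4  4  4  5  5
 p  5  5  5  5  5  5  6
 c  6  6  6  6  6  6  6
 f  7  7  7  7  7  7  7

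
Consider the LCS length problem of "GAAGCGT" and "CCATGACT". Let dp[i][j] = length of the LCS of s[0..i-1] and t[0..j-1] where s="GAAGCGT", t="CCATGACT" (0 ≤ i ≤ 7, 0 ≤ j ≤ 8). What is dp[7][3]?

   ''  C  C  A  T  G  A  C  T
''  0  0  0  0  0  0  0  0  0
 G  0  0  0  0  0  1  1  1  1
 A  0  0  0  1  1  1  2  2  2
 A  0  0  0  1  1  1  2  2  2
 G  0  0  0  1  1  2  2  2  2
 C  0  1  1  1  1  2  2  3  3
 G  0  1  1  1  1  2  2  3  3
 T  0  1  1  1  2  2  2  3  4

1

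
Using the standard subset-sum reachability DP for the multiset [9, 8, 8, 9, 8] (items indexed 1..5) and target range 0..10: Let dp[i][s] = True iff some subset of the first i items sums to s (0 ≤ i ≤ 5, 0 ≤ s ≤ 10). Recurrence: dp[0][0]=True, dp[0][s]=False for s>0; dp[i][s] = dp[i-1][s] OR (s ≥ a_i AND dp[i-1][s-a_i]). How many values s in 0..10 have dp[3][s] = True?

i\s   0   1   2   3   4   5   6   7   8   9  10
  0   T   F   F   F   F   F   F   F   F   F   F
  1   T   F   F   F   F   F   F   F   F   T   F
  2   T   F   F   F   F   F   F   F   T   T   F
  3   T   F   F   F   F   F   F   F   T   T   F
  4   T   F   F   F   F   F   F   F   T   T   F
  5   T   F   F   F   F   F   F   F   T   T   F

3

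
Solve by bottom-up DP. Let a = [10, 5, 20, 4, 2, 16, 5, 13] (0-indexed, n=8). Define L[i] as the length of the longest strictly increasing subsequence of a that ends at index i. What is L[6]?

   i    0    1    2    3    4    5    6    7
a[i]   10    5   20    4    2   16    5   13
L[i]    1    1    2    1    1    2    2    3

2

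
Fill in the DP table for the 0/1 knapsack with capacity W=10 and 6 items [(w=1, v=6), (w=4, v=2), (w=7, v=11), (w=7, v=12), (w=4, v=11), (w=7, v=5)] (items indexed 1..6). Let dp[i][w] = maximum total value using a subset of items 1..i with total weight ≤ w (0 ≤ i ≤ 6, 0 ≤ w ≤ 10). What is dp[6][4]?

11

i\w   0   1   2   3   4   5   6   7   8   9  10
  0   0   0   0   0   0   0   0   0   0   0   0
  1   0   6   6   6   6   6   6   6   6   6   6
  2   0   6   6   6   6   8   8   8   8   8   8
  3   0   6   6   6   6   8   8  11  17  17  17
  4   0   6   6   6   6   8   8  12  18  18  18
  5   0   6   6   6  11  17  17  17  18  19  19
  6   0   6   6   6  11  17  17  17  18  19  19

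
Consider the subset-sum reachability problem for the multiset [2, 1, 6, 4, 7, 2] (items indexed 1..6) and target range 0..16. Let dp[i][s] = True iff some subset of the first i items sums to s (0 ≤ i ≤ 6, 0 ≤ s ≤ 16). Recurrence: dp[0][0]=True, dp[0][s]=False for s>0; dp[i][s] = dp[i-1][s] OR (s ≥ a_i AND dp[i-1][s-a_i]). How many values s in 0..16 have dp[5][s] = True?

i\s   0   1   2   3   4   5   6   7   8   9  10  11  12  13  14  15  16
  0   T   F   F   F   F   F   F   F   F   F   F   F   F   F   F   F   F
  1   T   F   T   F   F   F   F   F   F   F   F   F   F   F   F   F   F
  2   T   T   T   T   F   F   F   F   F   F   F   F   F   F   F   F   F
  3   T   T   T   T   F   F   T   T   T   T   F   F   F   F   F   F   F
  4   T   T   T   T   T   T   T   T   T   T   T   T   T   T   F   F   F
  5   T   T   T   T   T   T   T   T   T   T   T   T   T   T   T   T   T
  6   T   T   T   T   T   T   T   T   T   T   T   T   T   T   T   T   T

17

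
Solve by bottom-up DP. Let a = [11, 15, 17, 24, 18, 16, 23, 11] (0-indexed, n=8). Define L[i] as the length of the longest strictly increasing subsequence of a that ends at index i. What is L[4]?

4

   i    0    1    2    3    4    5    6    7
a[i]   11   15   17   24   18   16   23   11
L[i]    1    2    3    4    4    3    5    1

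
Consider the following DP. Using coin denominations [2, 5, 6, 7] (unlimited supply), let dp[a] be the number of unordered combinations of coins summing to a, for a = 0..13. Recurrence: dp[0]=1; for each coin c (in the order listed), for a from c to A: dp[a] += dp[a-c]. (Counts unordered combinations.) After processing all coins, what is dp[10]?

after  coin     0     1     2     3     4     5     6     7     8     9    10    11    12    13
          2     1     0     1     0     1     0     1     0     1     0     1     0     1     0
          5     1     0     1     0     1     1     1     1     1     1     2     1     2     1
          6     1     0     1     0     1     1     2     1     2     1     3     2     4     2
          7     1     0     1     0     1     1     2     2     2     2     3     3     5     4

3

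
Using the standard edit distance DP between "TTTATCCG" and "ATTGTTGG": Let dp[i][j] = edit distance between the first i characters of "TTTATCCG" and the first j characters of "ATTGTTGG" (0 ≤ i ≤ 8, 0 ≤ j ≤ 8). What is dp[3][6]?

   ''  A  T  T  G  T  T  G  G
''  0  1  2  3  4  5  6  7  8
 T  1  1  1  2  3  4  5  6  7
 T  2  2  1  1  2  3  4  5  6
 T  3  3  2  1  2  2  3  4  5
 A  4  3  3  2  2  3  3  4  5
 T  5  4  3  3  3  2  3  4  5
 C  6  5  4  4  4  3  3  4  5
 C  7  6  5  5  5  4  4  4  5
 G  8  7  6  6  5  5  5  4  4

3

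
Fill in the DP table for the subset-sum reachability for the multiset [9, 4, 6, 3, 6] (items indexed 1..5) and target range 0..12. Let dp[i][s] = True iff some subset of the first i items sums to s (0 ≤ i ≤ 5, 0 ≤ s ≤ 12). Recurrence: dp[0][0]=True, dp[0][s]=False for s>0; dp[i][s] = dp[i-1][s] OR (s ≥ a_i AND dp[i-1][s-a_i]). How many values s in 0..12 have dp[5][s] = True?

8

i\s   0   1   2   3   4   5   6   7   8   9  10  11  12
  0   T   F   F   F   F   F   F   F   F   F   F   F   F
  1   T   F   F   F   F   F   F   F   F   T   F   F   F
  2   T   F   F   F   T   F   F   F   F   T   F   F   F
  3   T   F   F   F   T   F   T   F   F   T   T   F   F
  4   T   F   F   T   T   F   T   T   F   T   T   F   T
  5   T   F   F   T   T   F   T   T   F   T   T   F   T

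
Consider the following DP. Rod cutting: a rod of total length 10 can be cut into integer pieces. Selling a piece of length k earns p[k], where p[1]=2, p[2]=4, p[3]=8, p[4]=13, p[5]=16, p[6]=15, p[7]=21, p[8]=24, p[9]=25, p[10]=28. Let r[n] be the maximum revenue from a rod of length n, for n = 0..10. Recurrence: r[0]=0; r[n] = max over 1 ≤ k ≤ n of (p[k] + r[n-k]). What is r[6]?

   n    0    1    2    3    4    5    6    7    8    9   10
r[n]    0    2    4    8   13   16   18   21   26   29   32

18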